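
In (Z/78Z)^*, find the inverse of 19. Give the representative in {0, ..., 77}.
Apply the extended Euclidean algorithm to (78, 19), tracking rows (r, s, t) with s·78 + t·19 = r. Each division r_prev = q·r_cur + r_new produces the new row as (previous row) − q·(current row):
  row A: (78, 1, 0)   [1·78 + 0·19 = 78]
  row B: (19, 0, 1)   [0·78 + 1·19 = 19]
  78 = 4·19 + 2   → row C = row A − 4·row B = (2, 1, −4)   [check: 1·78 − 4·19 = 2]
  19 = 9·2 + 1   → row D = row B − 9·row C = (1, −9, 37)   [check: −9·78 + 37·19 = 1]
  2 = 2·1 + 0   → remainder 0, stop. gcd = 1 (last nonzero row D).
The gcd is 1, so 19 is invertible mod 78. The last nonzero row gives −9·78 + 37·19 = 1, so t = 37. So 19^(−1) ≡ 37 (mod 78). Verify: 19 · 37 = 703 ≡ 1 (mod 78). ✓

Final answer: 19^(−1) ≡ 37 (mod 78)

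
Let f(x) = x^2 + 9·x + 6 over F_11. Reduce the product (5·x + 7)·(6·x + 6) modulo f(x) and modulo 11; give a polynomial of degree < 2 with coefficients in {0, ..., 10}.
Multiply as integer polynomials: a · b = 30·x^2 + 72·x + 42. Reducing coefficients mod 11: a · b ≡ 8·x^2 + 6·x + 9. Now divide by f(x) = x^2 + 9·x + 6 in F_11[x], eliminating the leading term at each step:
  leading term 8·x^2: subtract (8)·f(x) = 8·x^2 + 6·x + 4, leaving 5 (coefficients mod 11)
The degree is now < 2, so this is the remainder. Hence a · b ≡ 5 in F_11[x]/(f).

Final answer: a · b ≡ 5 (mod f(x))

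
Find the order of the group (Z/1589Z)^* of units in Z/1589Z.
(Z/1589Z)^* consists of the classes a with gcd(a, 1589) = 1, so its order is φ(1589). φ is multiplicative, with φ(p^e) = p^e − p^(e−1). Factorise 1589 = 7 · 227. Then
  φ(1589) = (7 − 1) · (227 − 1) = 6 · 226 = 1356.
Thus |(Z/1589Z)^*| = 1356.

Final answer: |(Z/1589Z)^*| = 1356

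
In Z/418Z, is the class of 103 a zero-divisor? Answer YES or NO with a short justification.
gcd(103, 418) = 1, so 103 is a unit in Z/418Z (it has a multiplicative inverse). A unit cannot be a zero-divisor: if 103·b ≡ 0 then multiplying both sides by 103^(−1) gives b ≡ 0. So 103 is not a zero-divisor.

Final answer: NO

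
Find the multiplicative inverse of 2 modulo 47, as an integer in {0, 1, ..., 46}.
Apply the extended Euclidean algorithm to (47, 2), tracking rows (r, s, t) with s·47 + t·2 = r. Each division r_prev = q·r_cur + r_new produces the new row as (previous row) − q·(current row):
  row A: (47, 1, 0)   [1·47 + 0·2 = 47]
  row B: (2, 0, 1)   [0·47 + 1·2 = 2]
  47 = 23·2 + 1   → row C = row A − 23·row B = (1, 1, −23)   [check: 1·47 − 23·2 = 1]
  2 = 2·1 + 0   → remainder 0, stop. gcd = 1 (last nonzero row C).
The gcd is 1, so 2 is invertible mod 47. The last nonzero row gives 1·47 − 23·2 = 1, so t = −23. So 2^(−1) ≡ −23 ≡ 24 (mod 47). Verify: 2 · 24 = 48 ≡ 1 (mod 47). ✓

Final answer: 2^(−1) ≡ 24 (mod 47)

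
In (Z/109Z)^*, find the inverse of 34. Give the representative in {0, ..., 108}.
Apply the extended Euclidean algorithm to (109, 34), tracking rows (r, s, t) with s·109 + t·34 = r. Each division r_prev = q·r_cur + r_new produces the new row as (previous row) − q·(current row):
  row A: (109, 1, 0)   [1·109 + 0·34 = 109]
  row B: (34, 0, 1)   [0·109 + 1·34 = 34]
  109 = 3·34 + 7   → row C = row A − 3·row B = (7, 1, −3)   [check: 1·109 − 3·34 = 7]
  34 = 4·7 + 6   → row D = row B − 4·row C = (6, −4, 13)   [check: −4·109 + 13·34 = 6]
  7 = 1·6 + 1   → row E = row C − 1·row D = (1, 5, −16)   [check: 5·109 − 16·34 = 1]
  6 = 6·1 + 0   → remainder 0, stop. gcd = 1 (last nonzero row E).
The gcd is 1, so 34 is invertible mod 109. The last nonzero row gives 5·109 − 16·34 = 1, so t = −16. So 34^(−1) ≡ −16 ≡ 93 (mod 109). Verify: 34 · 93 = 3162 ≡ 1 (mod 109). ✓

Final answer: 34^(−1) ≡ 93 (mod 109)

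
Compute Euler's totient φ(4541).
φ(4541) = 4284

φ is multiplicative, with φ(p^e) = p^e − p^(e−1). Factorise 4541 = 19 · 239. Then
  φ(4541) = (19 − 1) · (239 − 1) = 18 · 238 = 4284.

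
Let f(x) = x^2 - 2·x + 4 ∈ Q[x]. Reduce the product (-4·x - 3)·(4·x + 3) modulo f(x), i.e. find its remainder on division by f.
a · b ≡ 55 - 56·x (mod f(x))

First multiply in Q[x] without reducing: a · b = -16·x^2 - 24·x - 9. Now divide by f(x) = x^2 - 2·x + 4, eliminating the leading term at each step:
  leading term -16·x^2: subtract (-16)·f(x) = -16·x^2 + 32·x - 64, leaving 55 - 56·x
The degree is now < 2, so this is the remainder. Hence a · b ≡ 55 - 56·x in Q[x]/(f).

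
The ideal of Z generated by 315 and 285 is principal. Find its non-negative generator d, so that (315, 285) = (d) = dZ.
In the PID Z, (a, b) is generated by gcd(a, b). Compute gcd(315, 285) with the extended Euclidean algorithm, tracking rows (r, s, t) with s·315 + t·285 = r:
  row A: (315, 1, 0)   [1·315 + 0·285 = 315]
  row B: (285, 0, 1)   [0·315 + 1·285 = 285]
  315 = 1·285 + 30   → row C = row A − 1·row B = (30, 1, −1)   [check: 1·315 − 1·285 = 30]
  285 = 9·30 + 15   → row D = row B − 9·row C = (15, −9, 10)   [check: −9·315 + 10·285 = 15]
  30 = 2·15 + 0   → remainder 0, stop. gcd = 15 (last nonzero row D).
So gcd(315, 285) = 15, with Bézout identity −9·315 + 10·285 = 15. Containment (⊇): the Bézout identity exhibits 15 as an element of (315, 285), giving (15) ⊆ (315, 285). Containment (⊆): since 15 | 315 and 15 | 285 (315 = 15·21, 285 = 15·19), every Z-linear combination of 315 and 285 is divisible by 15, so (315, 285) ⊆ (15). Therefore (315, 285) = (15), d = 15.

Final answer: (315, 285) = (15); d = 15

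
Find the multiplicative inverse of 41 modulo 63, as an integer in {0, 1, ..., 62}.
41^(−1) ≡ 20 (mod 63)

Apply the extended Euclidean algorithm to (63, 41), tracking rows (r, s, t) with s·63 + t·41 = r. Each division r_prev = q·r_cur + r_new produces the new row as (previous row) − q·(current row):
  row A: (63, 1, 0)   [1·63 + 0·41 = 63]
  row B: (41, 0, 1)   [0·63 + 1·41 = 41]
  63 = 1·41 + 22   → row C = row A − 1·row B = (22, 1, −1)   [check: 1·63 − 1·41 = 22]
  41 = 1·22 + 19   → row D = row B − 1·row C = (19, −1, 2)   [check: −1·63 + 2·41 = 19]
  22 = 1·19 + 3   → row E = row C − 1·row D = (3, 2, −3)   [check: 2·63 − 3·41 = 3]
  19 = 6·3 + 1   → row F = row D − 6·row E = (1, −13, 20)   [check: −13·63 + 20·41 = 1]
  3 = 3·1 + 0   → remainder 0, stop. gcd = 1 (last nonzero row F).
The gcd is 1, so 41 is invertible mod 63. The last nonzero row gives −13·63 + 20·41 = 1, so t = 20. So 41^(−1) ≡ 20 (mod 63). Verify: 41 · 20 = 820 ≡ 1 (mod 63). ✓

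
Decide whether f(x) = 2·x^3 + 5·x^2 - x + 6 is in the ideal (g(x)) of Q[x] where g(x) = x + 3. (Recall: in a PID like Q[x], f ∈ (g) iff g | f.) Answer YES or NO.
YES

In Q[x] the ideal (g) consists of all multiples of g, so f ∈ (g) iff g | f, i.e. iff the remainder of f on division by g is 0. Divide f by g (g is monic, so eliminate the leading term of the running remainder at each step):
  leading term 2·x^3: subtract (2·x^2)·g(x) = 2·x^3 + 6·x^2, leaving -x^2 - x + 6
  leading term -x^2: subtract (-x)·g(x) = -x^2 - 3·x, leaving 2·x + 6
  leading term 2·x: subtract (2)·g(x) = 2·x + 6, leaving 0
The remainder is 0, so f(x) = g(x) · h(x) with h(x) = 2·x^2 - x + 2. Hence g | f, i.e. f ∈ (g).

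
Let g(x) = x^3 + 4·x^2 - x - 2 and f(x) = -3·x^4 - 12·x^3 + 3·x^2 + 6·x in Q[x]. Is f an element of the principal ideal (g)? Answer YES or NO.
YES

In Q[x] the ideal (g) consists of all multiples of g, so f ∈ (g) iff g | f, i.e. iff the remainder of f on division by g is 0. Divide f by g (g is monic, so eliminate the leading term of the running remainder at each step):
  leading term -3·x^4: subtract (-3·x)·g(x) = -3·x^4 - 12·x^3 + 3·x^2 + 6·x, leaving 0
The remainder is 0, so f(x) = g(x) · h(x) with h(x) = -3·x. Hence g | f, i.e. f ∈ (g).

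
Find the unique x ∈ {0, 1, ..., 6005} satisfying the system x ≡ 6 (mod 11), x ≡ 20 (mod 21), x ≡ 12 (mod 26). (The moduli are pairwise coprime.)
The moduli 11, 21, 26 are pairwise coprime, so by the CRT there is a unique solution mod 11·21·26 = 6006.
Solve by successive substitution. Start with x ≡ 6 (mod 11).
  Combine with x ≡ 20 (mod 21): write x = 6 + 11·t and require 6 + 11·t ≡ 20 (mod 21), i.e. 11·t ≡ 20 − 6 ≡ 14 (mod 21). Since 11^(−1) ≡ 2 (mod 21), t ≡ 2·14 ≡ 7 (mod 21). So x ≡ 6 + 11·7 = 83 (mod 231).
  Combine with x ≡ 12 (mod 26): write x = 83 + 231·t and require 83 + 231·t ≡ 12 (mod 26), i.e. 231·t ≡ 12 − 83 ≡ 7 (mod 26). Since 231^(−1) ≡ 17 (mod 26) (231 ≡ 23 (mod 26)), t ≡ 17·7 ≡ 15 (mod 26). So x ≡ 83 + 231·15 = 3548 (mod 6006).
Unique solution in [0, 6006): x = 3548.

Final answer: x ≡ 3548 (mod 6006); the representative in [0, 6006) is 3548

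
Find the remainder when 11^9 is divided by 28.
Use repeated squaring. Binary(9) = 1001. Walk through the bits of the exponent 9 left-to-right: at each bit after the leading one, square the running value, then multiply by 11 if the bit is 1 (always reducing mod 28):
  bit 1 = 1 (leading): start with 11.
  bit 2 = 0: square 11^2 = 121 ≡ 9 (mod 28).
  bit 3 = 0: square 9^2 = 81 ≡ 25 (mod 28).
  bit 4 = 1: square 25^2 = 625 ≡ 9; bit is 1, so multiply 9·11 = 99 ≡ 15 (mod 28).
Final value: 11^9 ≡ 15 (mod 28).

Final answer: 15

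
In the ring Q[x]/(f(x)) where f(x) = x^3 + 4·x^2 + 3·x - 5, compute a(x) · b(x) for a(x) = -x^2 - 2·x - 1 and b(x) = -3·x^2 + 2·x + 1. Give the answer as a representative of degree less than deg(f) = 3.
a · b ≡ 21·x^2 + 35·x - 41 (mod f(x))

First multiply in Q[x] without reducing: a · b = 3·x^4 + 4·x^3 - 2·x^2 - 4·x - 1. Now divide by f(x) = x^3 + 4·x^2 + 3·x - 5, eliminating the leading term at each step:
  leading term 3·x^4: subtract (3·x)·f(x) = 3·x^4 + 12·x^3 + 9·x^2 - 15·x, leaving -8·x^3 - 11·x^2 + 11·x - 1
  leading term -8·x^3: subtract (-8)·f(x) = -8·x^3 - 32·x^2 - 24·x + 40, leaving 21·x^2 + 35·x - 41
The degree is now < 3, so this is the remainder. Hence a · b ≡ 21·x^2 + 35·x - 41 in Q[x]/(f).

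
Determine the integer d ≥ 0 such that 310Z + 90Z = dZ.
In the PID Z, (a, b) is generated by gcd(a, b). Compute gcd(310, 90) with the extended Euclidean algorithm, tracking rows (r, s, t) with s·310 + t·90 = r:
  row A: (310, 1, 0)   [1·310 + 0·90 = 310]
  row B: (90, 0, 1)   [0·310 + 1·90 = 90]
  310 = 3·90 + 40   → row C = row A − 3·row B = (40, 1, −3)   [check: 1·310 − 3·90 = 40]
  90 = 2·40 + 10   → row D = row B − 2·row C = (10, −2, 7)   [check: −2·310 + 7·90 = 10]
  40 = 4·10 + 0   → remainder 0, stop. gcd = 10 (last nonzero row D).
So gcd(310, 90) = 10, with Bézout identity −2·310 + 7·90 = 10. Containment (⊇): the Bézout identity exhibits 10 as an element of (310, 90), giving (10) ⊆ (310, 90). Containment (⊆): since 10 | 310 and 10 | 90 (310 = 10·31, 90 = 10·9), every Z-linear combination of 310 and 90 is divisible by 10, so (310, 90) ⊆ (10). Therefore (310, 90) = (10), d = 10.

Final answer: (310, 90) = (10); d = 10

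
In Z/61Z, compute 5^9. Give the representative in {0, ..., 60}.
Use repeated squaring. Binary(9) = 1001. Walk through the bits of the exponent 9 left-to-right: at each bit after the leading one, square the running value, then multiply by 5 if the bit is 1 (always reducing mod 61):
  bit 1 = 1 (leading): start with 5.
  bit 2 = 0: square 5^2 = 25 (mod 61).
  bit 3 = 0: square 25^2 = 625 ≡ 15 (mod 61).
  bit 4 = 1: square 15^2 = 225 ≡ 42; bit is 1, so multiply 42·5 = 210 ≡ 27 (mod 61).
Final value: 5^9 ≡ 27 (mod 61).

Final answer: 27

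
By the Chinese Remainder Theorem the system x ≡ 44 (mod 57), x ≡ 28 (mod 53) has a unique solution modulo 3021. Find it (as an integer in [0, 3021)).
x ≡ 2837 (mod 3021); the representative in [0, 3021) is 2837

The moduli 57, 53 are pairwise coprime, so by the CRT there is a unique solution mod 57·53 = 3021.
Solve by successive substitution. Start with x ≡ 44 (mod 57).
  Combine with x ≡ 28 (mod 53): write x = 44 + 57·t and require 44 + 57·t ≡ 28 (mod 53), i.e. 57·t ≡ 28 − 44 ≡ 37 (mod 53). Since 57^(−1) ≡ 40 (mod 53) (57 ≡ 4 (mod 53)), t ≡ 40·37 ≡ 49 (mod 53). So x ≡ 44 + 57·49 = 2837 (mod 3021).
Unique solution in [0, 3021): x = 2837.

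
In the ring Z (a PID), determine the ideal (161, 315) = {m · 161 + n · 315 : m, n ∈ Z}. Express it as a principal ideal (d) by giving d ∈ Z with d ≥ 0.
In the PID Z, (a, b) is generated by gcd(a, b). Compute gcd(315, 161) with the extended Euclidean algorithm, tracking rows (r, s, t) with s·315 + t·161 = r:
  row A: (315, 1, 0)   [1·315 + 0·161 = 315]
  row B: (161, 0, 1)   [0·315 + 1·161 = 161]
  315 = 1·161 + 154   → row C = row A − 1·row B = (154, 1, −1)   [check: 1·315 − 1·161 = 154]
  161 = 1·154 + 7   → row D = row B − 1·row C = (7, −1, 2)   [check: −1·315 + 2·161 = 7]
  154 = 22·7 + 0   → remainder 0, stop. gcd = 7 (last nonzero row D).
So gcd(161, 315) = 7, with Bézout identity −1·315 + 2·161 = 7. Containment (⊇): the Bézout identity exhibits 7 as an element of (161, 315), giving (7) ⊆ (161, 315). Containment (⊆): since 7 | 161 and 7 | 315 (161 = 7·23, 315 = 7·45), every Z-linear combination of 161 and 315 is divisible by 7, so (161, 315) ⊆ (7). Therefore (161, 315) = (7), d = 7.

Final answer: (161, 315) = (7); d = 7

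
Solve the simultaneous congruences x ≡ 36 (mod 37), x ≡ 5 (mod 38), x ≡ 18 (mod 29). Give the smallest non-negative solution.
x ≡ 15243 (mod 40774); the representative in [0, 40774) is 15243

The moduli 37, 38, 29 are pairwise coprime, so by the CRT there is a unique solution mod 37·38·29 = 40774.
Solve by successive substitution. Start with x ≡ 36 (mod 37).
  Combine with x ≡ 5 (mod 38): write x = 36 + 37·t and require 36 + 37·t ≡ 5 (mod 38), i.e. 37·t ≡ 5 − 36 ≡ 7 (mod 38). Since 37^(−1) ≡ 37 (mod 38), t ≡ 37·7 ≡ 31 (mod 38). So x ≡ 36 + 37·31 = 1183 (mod 1406).
  Combine with x ≡ 18 (mod 29): write x = 1183 + 1406·t and require 1183 + 1406·t ≡ 18 (mod 29), i.e. 1406·t ≡ 18 − 1183 ≡ 24 (mod 29). Since 1406^(−1) ≡ 27 (mod 29) (1406 ≡ 14 (mod 29)), t ≡ 27·24 ≡ 10 (mod 29). So x ≡ 1183 + 1406·10 = 15243 (mod 40774).
Unique solution in [0, 40774): x = 15243.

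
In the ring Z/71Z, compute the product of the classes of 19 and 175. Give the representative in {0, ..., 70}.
Reduce the factors first: 175 ≡ 33 (mod 71), so 19 · 175 ≡ 19 · 33 (mod 71). 19 · 33 = 627. Dividing by 71: 627 = 8·71 + 59. So (19 · 175) mod 71 = 59.

Final answer: 59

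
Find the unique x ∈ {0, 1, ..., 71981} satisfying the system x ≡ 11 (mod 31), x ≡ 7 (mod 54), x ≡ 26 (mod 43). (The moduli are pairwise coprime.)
The moduli 31, 54, 43 are pairwise coprime, so by the CRT there is a unique solution mod 31·54·43 = 71982.
Solve by successive substitution. Start with x ≡ 11 (mod 31).
  Combine with x ≡ 7 (mod 54): write x = 11 + 31·t and require 11 + 31·t ≡ 7 (mod 54), i.e. 31·t ≡ 7 − 11 ≡ 50 (mod 54). Since 31^(−1) ≡ 7 (mod 54), t ≡ 7·50 ≡ 26 (mod 54). So x ≡ 11 + 31·26 = 817 (mod 1674).
  Combine with x ≡ 26 (mod 43): write x = 817 + 1674·t and require 817 + 1674·t ≡ 26 (mod 43), i.e. 1674·t ≡ 26 − 817 ≡ 26 (mod 43). Since 1674^(−1) ≡ 14 (mod 43) (1674 ≡ 40 (mod 43)), t ≡ 14·26 ≡ 20 (mod 43). So x ≡ 817 + 1674·20 = 34297 (mod 71982).
Unique solution in [0, 71982): x = 34297.

Final answer: x ≡ 34297 (mod 71982); the representative in [0, 71982) is 34297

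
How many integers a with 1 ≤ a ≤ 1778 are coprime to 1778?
756

The number of a ∈ {1, ..., 1778} with gcd(a, 1778) = 1 is by definition Euler's totient φ(1778). φ is multiplicative, with φ(p^e) = p^e − p^(e−1). Factorise 1778 = 2 · 7 · 127. Then
  φ(1778) = (2 − 1) · (7 − 1) · (127 − 1) = 1 · 6 · 126 = 756.
So there are 756 such integers.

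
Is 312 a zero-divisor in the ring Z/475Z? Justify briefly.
gcd(312, 475) = 1, so 312 is a unit in Z/475Z (it has a multiplicative inverse). A unit cannot be a zero-divisor: if 312·b ≡ 0 then multiplying both sides by 312^(−1) gives b ≡ 0. So 312 is not a zero-divisor.

Final answer: NO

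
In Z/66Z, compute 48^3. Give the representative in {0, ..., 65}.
42

Use repeated squaring. Binary(3) = 11. Walk through the bits of the exponent 3 left-to-right: at each bit after the leading one, square the running value, then multiply by 48 if the bit is 1 (always reducing mod 66):
  bit 1 = 1 (leading): start with 48.
  bit 2 = 1: square 48^2 = 2304 ≡ 60; bit is 1, so multiply 60·48 = 2880 ≡ 42 (mod 66).
Final value: 48^3 ≡ 42 (mod 66).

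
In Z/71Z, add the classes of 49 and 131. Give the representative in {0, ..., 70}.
Reduce the summands first: 131 ≡ 60 (mod 71), so 49 + 131 ≡ 49 + 60 (mod 71). 49 + 60 = 109; 109 = 1·71 + 38, so (49 + 131) mod 71 = 38.

Final answer: 38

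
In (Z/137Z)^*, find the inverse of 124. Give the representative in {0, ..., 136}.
Apply the extended Euclidean algorithm to (137, 124), tracking rows (r, s, t) with s·137 + t·124 = r. Each division r_prev = q·r_cur + r_new produces the new row as (previous row) − q·(current row):
  row A: (137, 1, 0)   [1·137 + 0·124 = 137]
  row B: (124, 0, 1)   [0·137 + 1·124 = 124]
  137 = 1·124 + 13   → row C = row A − 1·row B = (13, 1, −1)   [check: 1·137 − 1·124 = 13]
  124 = 9·13 + 7   → row D = row B − 9·row C = (7, −9, 10)   [check: −9·137 + 10·124 = 7]
  13 = 1·7 + 6   → row E = row C − 1·row D = (6, 10, −11)   [check: 10·137 − 11·124 = 6]
  7 = 1·6 + 1   → row F = row D − 1·row E = (1, −19, 21)   [check: −19·137 + 21·124 = 1]
  6 = 6·1 + 0   → remainder 0, stop. gcd = 1 (last nonzero row F).
The gcd is 1, so 124 is invertible mod 137. The last nonzero row gives −19·137 + 21·124 = 1, so t = 21. So 124^(−1) ≡ 21 (mod 137). Verify: 124 · 21 = 2604 ≡ 1 (mod 137). ✓

Final answer: 124^(−1) ≡ 21 (mod 137)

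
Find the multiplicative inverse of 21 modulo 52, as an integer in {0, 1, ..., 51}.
Apply the extended Euclidean algorithm to (52, 21), tracking rows (r, s, t) with s·52 + t·21 = r. Each division r_prev = q·r_cur + r_new produces the new row as (previous row) − q·(current row):
  row A: (52, 1, 0)   [1·52 + 0·21 = 52]
  row B: (21, 0, 1)   [0·52 + 1·21 = 21]
  52 = 2·21 + 10   → row C = row A − 2·row B = (10, 1, −2)   [check: 1·52 − 2·21 = 10]
  21 = 2·10 + 1   → row D = row B − 2·row C = (1, −2, 5)   [check: −2·52 + 5·21 = 1]
  10 = 10·1 + 0   → remainder 0, stop. gcd = 1 (last nonzero row D).
The gcd is 1, so 21 is invertible mod 52. The last nonzero row gives −2·52 + 5·21 = 1, so t = 5. So 21^(−1) ≡ 5 (mod 52). Verify: 21 · 5 = 105 ≡ 1 (mod 52). ✓

Final answer: 21^(−1) ≡ 5 (mod 52)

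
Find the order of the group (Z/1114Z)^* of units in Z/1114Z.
|(Z/1114Z)^*| = 556

(Z/1114Z)^* consists of the classes a with gcd(a, 1114) = 1, so its order is φ(1114). φ is multiplicative, with φ(p^e) = p^e − p^(e−1). Factorise 1114 = 2 · 557. Then
  φ(1114) = (2 − 1) · (557 − 1) = 1 · 556 = 556.
Thus |(Z/1114Z)^*| = 556.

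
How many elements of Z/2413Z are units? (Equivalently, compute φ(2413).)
An element a ∈ Z/2413Z is a unit iff gcd(a, 2413) = 1, so the number of units is φ(2413). φ is multiplicative, with φ(p^e) = p^e − p^(e−1). Factorise 2413 = 19 · 127. Then
  φ(2413) = (19 − 1) · (127 − 1) = 18 · 126 = 2268.

Final answer: Z/2413Z has φ(2413) = 2268 units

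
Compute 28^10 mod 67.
Use repeated squaring. Binary(10) = 1010. Walk through the bits of the exponent 10 left-to-right: at each bit after the leading one, square the running value, then multiply by 28 if the bit is 1 (always reducing mod 67):
  bit 1 = 1 (leading): start with 28.
  bit 2 = 0: square 28^2 = 784 ≡ 47 (mod 67).
  bit 3 = 1: square 47^2 = 2209 ≡ 65; bit is 1, so multiply 65·28 = 1820 ≡ 11 (mod 67).
  bit 4 = 0: square 11^2 = 121 ≡ 54 (mod 67).
Final value: 28^10 ≡ 54 (mod 67).

Final answer: 54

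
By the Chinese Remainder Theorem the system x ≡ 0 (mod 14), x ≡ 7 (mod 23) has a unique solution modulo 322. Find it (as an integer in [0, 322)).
The moduli 14, 23 are pairwise coprime, so by the CRT there is a unique solution mod 14·23 = 322.
Solve by successive substitution. Start with x ≡ 0 (mod 14).
  Combine with x ≡ 7 (mod 23): write x = 14·t and require 14·t ≡ 7 (mod 23). Since 14^(−1) ≡ 5 (mod 23), t ≡ 5·7 ≡ 12 (mod 23). So x ≡ 14·12 = 168 (mod 322).
Unique solution in [0, 322): x = 168.

Final answer: x ≡ 168 (mod 322); the representative in [0, 322) is 168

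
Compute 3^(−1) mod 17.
Apply the extended Euclidean algorithm to (17, 3), tracking rows (r, s, t) with s·17 + t·3 = r. Each division r_prev = q·r_cur + r_new produces the new row as (previous row) − q·(current row):
  row A: (17, 1, 0)   [1·17 + 0·3 = 17]
  row B: (3, 0, 1)   [0·17 + 1·3 = 3]
  17 = 5·3 + 2   → row C = row A − 5·row B = (2, 1, −5)   [check: 1·17 − 5·3 = 2]
  3 = 1·2 + 1   → row D = row B − 1·row C = (1, −1, 6)   [check: −1·17 + 6·3 = 1]
  2 = 2·1 + 0   → remainder 0, stop. gcd = 1 (last nonzero row D).
The gcd is 1, so 3 is invertible mod 17. The last nonzero row gives −1·17 + 6·3 = 1, so t = 6. So 3^(−1) ≡ 6 (mod 17). Verify: 3 · 6 = 18 ≡ 1 (mod 17). ✓

Final answer: 3^(−1) ≡ 6 (mod 17)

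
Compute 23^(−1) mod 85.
23^(−1) ≡ 37 (mod 85)

Apply the extended Euclidean algorithm to (85, 23), tracking rows (r, s, t) with s·85 + t·23 = r. Each division r_prev = q·r_cur + r_new produces the new row as (previous row) − q·(current row):
  row A: (85, 1, 0)   [1·85 + 0·23 = 85]
  row B: (23, 0, 1)   [0·85 + 1·23 = 23]
  85 = 3·23 + 16   → row C = row A − 3·row B = (16, 1, −3)   [check: 1·85 − 3·23 = 16]
  23 = 1·16 + 7   → row D = row B − 1·row C = (7, −1, 4)   [check: −1·85 + 4·23 = 7]
  16 = 2·7 + 2   → row E = row C − 2·row D = (2, 3, −11)   [check: 3·85 − 11·23 = 2]
  7 = 3·2 + 1   → row F = row D − 3·row E = (1, −10, 37)   [check: −10·85 + 37·23 = 1]
  2 = 2·1 + 0   → remainder 0, stop. gcd = 1 (last nonzero row F).
The gcd is 1, so 23 is invertible mod 85. The last nonzero row gives −10·85 + 37·23 = 1, so t = 37. So 23^(−1) ≡ 37 (mod 85). Verify: 23 · 37 = 851 ≡ 1 (mod 85). ✓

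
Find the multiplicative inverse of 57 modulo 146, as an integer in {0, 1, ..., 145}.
Apply the extended Euclidean algorithm to (146, 57), tracking rows (r, s, t) with s·146 + t·57 = r. Each division r_prev = q·r_cur + r_new produces the new row as (previous row) − q·(current row):
  row A: (146, 1, 0)   [1·146 + 0·57 = 146]
  row B: (57, 0, 1)   [0·146 + 1·57 = 57]
  146 = 2·57 + 32   → row C = row A − 2·row B = (32, 1, −2)   [check: 1·146 − 2·57 = 32]
  57 = 1·32 + 25   → row D = row B − 1·row C = (25, −1, 3)   [check: −1·146 + 3·57 = 25]
  32 = 1·25 + 7   → row E = row C − 1·row D = (7, 2, −5)   [check: 2·146 − 5·57 = 7]
  25 = 3·7 + 4   → row F = row D − 3·row E = (4, −7, 18)   [check: −7·146 + 18·57 = 4]
  7 = 1·4 + 3   → row G = row E − 1·row F = (3, 9, −23)   [check: 9·146 − 23·57 = 3]
  4 = 1·3 + 1   → row H = row F − 1·row G = (1, −16, 41)   [check: −16·146 + 41·57 = 1]
  3 = 3·1 + 0   → remainder 0, stop. gcd = 1 (last nonzero row H).
The gcd is 1, so 57 is invertible mod 146. The last nonzero row gives −16·146 + 41·57 = 1, so t = 41. So 57^(−1) ≡ 41 (mod 146). Verify: 57 · 41 = 2337 ≡ 1 (mod 146). ✓

Final answer: 57^(−1) ≡ 41 (mod 146)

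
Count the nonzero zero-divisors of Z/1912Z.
Z/1912Z has 959 nonzero zero-divisors

In Z/1912Z each nonzero element is either a unit (gcd with 1912 is 1) or a zero-divisor (gcd > 1). The number of units is φ(1912): factorise 1912 = 2^3 · 239, so φ(1912) = (2^3 − 2^2) · (239 − 1) = 4 · 238 = 952. The nonzero elements number 1912 − 1 = 1911. Hence the nonzero zero-divisors number 1911 − 952 = 959.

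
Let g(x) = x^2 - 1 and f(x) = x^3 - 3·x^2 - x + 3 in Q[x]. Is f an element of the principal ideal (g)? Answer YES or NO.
In Q[x] the ideal (g) consists of all multiples of g, so f ∈ (g) iff g | f, i.e. iff the remainder of f on division by g is 0. Divide f by g (g is monic, so eliminate the leading term of the running remainder at each step):
  leading term x^3: subtract (x)·g(x) = x^3 - x, leaving 3 - 3·x^2
  leading term -3·x^2: subtract (-3)·g(x) = 3 - 3·x^2, leaving 0
The remainder is 0, so f(x) = g(x) · h(x) with h(x) = x - 3. Hence g | f, i.e. f ∈ (g).

Final answer: YES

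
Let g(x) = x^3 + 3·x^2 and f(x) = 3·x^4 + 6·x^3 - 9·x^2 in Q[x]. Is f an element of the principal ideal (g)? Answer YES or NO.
In Q[x] the ideal (g) consists of all multiples of g, so f ∈ (g) iff g | f, i.e. iff the remainder of f on division by g is 0. Divide f by g (g is monic, so eliminate the leading term of the running remainder at each step):
  leading term 3·x^4: subtract (3·x)·g(x) = 3·x^4 + 9·x^3, leaving -3·x^3 - 9·x^2
  leading term -3·x^3: subtract (-3)·g(x) = -3·x^3 - 9·x^2, leaving 0
The remainder is 0, so f(x) = g(x) · h(x) with h(x) = 3·x - 3. Hence g | f, i.e. f ∈ (g).

Final answer: YES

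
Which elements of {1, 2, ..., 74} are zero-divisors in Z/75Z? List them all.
An element a ∈ Z/75Z (with a ≠ 0) is a zero-divisor iff gcd(a, 75) > 1 (because a is a unit precisely when gcd(a, n) = 1, and in Z/nZ every nonzero, non-unit element is a zero-divisor). Scan a = 1, ..., 74 and keep those with gcd(a, 75) > 1:
  gcd(3, 75) = 3, gcd(5, 75) = 5, gcd(6, 75) = 3, gcd(9, 75) = 3, gcd(10, 75) = 5, gcd(12, 75) = 3, gcd(15, 75) = 15, gcd(18, 75) = 3, gcd(20, 75) = 5, gcd(21, 75) = 3, gcd(24, 75) = 3, gcd(25, 75) = 25, gcd(27, 75) = 3, gcd(30, 75) = 15, gcd(33, 75) = 3, gcd(35, 75) = 5, gcd(36, 75) = 3, gcd(39, 75) = 3, gcd(40, 75) = 5, gcd(42, 75) = 3, gcd(45, 75) = 15, gcd(48, 75) = 3, gcd(50, 75) = 25, gcd(51, 75) = 3, gcd(54, 75) = 3, gcd(55, 75) = 5, gcd(57, 75) = 3, gcd(60, 75) = 15, gcd(63, 75) = 3, gcd(65, 75) = 5, gcd(66, 75) = 3, gcd(69, 75) = 3, gcd(70, 75) = 5, gcd(72, 75) = 3.
All other a ∈ {1, ..., 74} have gcd(a, 75) = 1 and are units. So the nonzero zero-divisors are exactly the 34 values of a appearing in this scan.

Final answer: nonzero zero-divisors of Z/75Z = {3, 5, 6, 9, 10, 12, 15, 18, 20, 21, 24, 25, 27, 30, 33, 35, 36, 39, 40, 42, 45, 48, 50, 51, 54, 55, 57, 60, 63, 65, 66, 69, 70, 72}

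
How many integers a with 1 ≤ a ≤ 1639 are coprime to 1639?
1480

The number of a ∈ {1, ..., 1639} with gcd(a, 1639) = 1 is by definition Euler's totient φ(1639). φ is multiplicative, with φ(p^e) = p^e − p^(e−1). Factorise 1639 = 11 · 149. Then
  φ(1639) = (11 − 1) · (149 − 1) = 10 · 148 = 1480.
So there are 1480 such integers.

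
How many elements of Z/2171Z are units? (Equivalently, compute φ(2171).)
Z/2171Z has φ(2171) = 1992 units

An element a ∈ Z/2171Z is a unit iff gcd(a, 2171) = 1, so the number of units is φ(2171). φ is multiplicative, with φ(p^e) = p^e − p^(e−1). Factorise 2171 = 13 · 167. Then
  φ(2171) = (13 − 1) · (167 − 1) = 12 · 166 = 1992.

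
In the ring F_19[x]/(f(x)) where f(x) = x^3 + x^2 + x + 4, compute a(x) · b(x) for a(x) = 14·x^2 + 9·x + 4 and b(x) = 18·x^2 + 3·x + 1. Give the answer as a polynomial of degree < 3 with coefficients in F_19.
a · b ≡ 4·x^2 + 11·x + 6 (mod f(x))

Multiply as integer polynomials: a · b = 252·x^4 + 204·x^3 + 113·x^2 + 21·x + 4. Reducing coefficients mod 19: a · b ≡ 5·x^4 + 14·x^3 + 18·x^2 + 2·x + 4. Now divide by f(x) = x^3 + x^2 + x + 4 in F_19[x], eliminating the leading term at each step:
  leading term 5·x^4: subtract (5·x)·f(x) = 5·x^4 + 5·x^3 + 5·x^2 + x, leaving 9·x^3 + 13·x^2 + x + 4 (coefficients mod 19)
  leading term 9·x^3: subtract (9)·f(x) = 9·x^3 + 9·x^2 + 9·x + 17, leaving 4·x^2 + 11·x + 6 (coefficients mod 19)
The degree is now < 3, so this is the remainder. Hence a · b ≡ 4·x^2 + 11·x + 6 in F_19[x]/(f).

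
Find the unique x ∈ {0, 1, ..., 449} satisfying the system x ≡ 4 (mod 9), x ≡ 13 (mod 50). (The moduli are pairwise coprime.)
The moduli 9, 50 are pairwise coprime, so by the CRT there is a unique solution mod 9·50 = 450.
Solve by successive substitution. Start with x ≡ 4 (mod 9).
  Combine with x ≡ 13 (mod 50): write x = 4 + 9·t and require 4 + 9·t ≡ 13 (mod 50), i.e. 9·t ≡ 13 − 4 ≡ 9 (mod 50). Since 9^(−1) ≡ 39 (mod 50), t ≡ 39·9 ≡ 1 (mod 50). So x ≡ 4 + 9·1 = 13 (mod 450).
Unique solution in [0, 450): x = 13.

Final answer: x ≡ 13 (mod 450); the representative in [0, 450) is 13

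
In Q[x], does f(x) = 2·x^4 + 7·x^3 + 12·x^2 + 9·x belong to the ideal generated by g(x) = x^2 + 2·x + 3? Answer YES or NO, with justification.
In Q[x] the ideal (g) consists of all multiples of g, so f ∈ (g) iff g | f, i.e. iff the remainder of f on division by g is 0. Divide f by g (g is monic, so eliminate the leading term of the running remainder at each step):
  leading term 2·x^4: subtract (2·x^2)·g(x) = 2·x^4 + 4·x^3 + 6·x^2, leaving 3·x^3 + 6·x^2 + 9·x
  leading term 3·x^3: subtract (3·x)·g(x) = 3·x^3 + 6·x^2 + 9·x, leaving 0
The remainder is 0, so f(x) = g(x) · h(x) with h(x) = 2·x^2 + 3·x. Hence g | f, i.e. f ∈ (g).

Final answer: YES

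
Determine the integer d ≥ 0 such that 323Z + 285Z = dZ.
In the PID Z, (a, b) is generated by gcd(a, b). Compute gcd(323, 285) with the extended Euclidean algorithm, tracking rows (r, s, t) with s·323 + t·285 = r:
  row A: (323, 1, 0)   [1·323 + 0·285 = 323]
  row B: (285, 0, 1)   [0·323 + 1·285 = 285]
  323 = 1·285 + 38   → row C = row A − 1·row B = (38, 1, −1)   [check: 1·323 − 1·285 = 38]
  285 = 7·38 + 19   → row D = row B − 7·row C = (19, −7, 8)   [check: −7·323 + 8·285 = 19]
  38 = 2·19 + 0   → remainder 0, stop. gcd = 19 (last nonzero row D).
So gcd(323, 285) = 19, with Bézout identity −7·323 + 8·285 = 19. Containment (⊇): the Bézout identity exhibits 19 as an element of (323, 285), giving (19) ⊆ (323, 285). Containment (⊆): since 19 | 323 and 19 | 285 (323 = 19·17, 285 = 19·15), every Z-linear combination of 323 and 285 is divisible by 19, so (323, 285) ⊆ (19). Therefore (323, 285) = (19), d = 19.

Final answer: (323, 285) = (19); d = 19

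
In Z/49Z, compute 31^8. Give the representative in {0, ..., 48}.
Use repeated squaring. Binary(8) = 1000. Walk through the bits of the exponent 8 left-to-right: at each bit after the leading one, square the running value, then multiply by 31 if the bit is 1 (always reducing mod 49):
  bit 1 = 1 (leading): start with 31.
  bit 2 = 0: square 31^2 = 961 ≡ 30 (mod 49).
  bit 3 = 0: square 30^2 = 900 ≡ 18 (mod 49).
  bit 4 = 0: square 18^2 = 324 ≡ 30 (mod 49).
Final value: 31^8 ≡ 30 (mod 49).

Final answer: 30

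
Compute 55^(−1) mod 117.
55^(−1) ≡ 100 (mod 117)

Apply the extended Euclidean algorithm to (117, 55), tracking rows (r, s, t) with s·117 + t·55 = r. Each division r_prev = q·r_cur + r_new produces the new row as (previous row) − q·(current row):
  row A: (117, 1, 0)   [1·117 + 0·55 = 117]
  row B: (55, 0, 1)   [0·117 + 1·55 = 55]
  117 = 2·55 + 7   → row C = row A − 2·row B = (7, 1, −2)   [check: 1·117 − 2·55 = 7]
  55 = 7·7 + 6   → row D = row B − 7·row C = (6, −7, 15)   [check: −7·117 + 15·55 = 6]
  7 = 1·6 + 1   → row E = row C − 1·row D = (1, 8, −17)   [check: 8·117 − 17·55 = 1]
  6 = 6·1 + 0   → remainder 0, stop. gcd = 1 (last nonzero row E).
The gcd is 1, so 55 is invertible mod 117. The last nonzero row gives 8·117 − 17·55 = 1, so t = −17. So 55^(−1) ≡ −17 ≡ 100 (mod 117). Verify: 55 · 100 = 5500 ≡ 1 (mod 117). ✓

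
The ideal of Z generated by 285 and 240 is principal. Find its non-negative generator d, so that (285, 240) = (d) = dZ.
In the PID Z, (a, b) is generated by gcd(a, b). Compute gcd(285, 240) with the extended Euclidean algorithm, tracking rows (r, s, t) with s·285 + t·240 = r:
  row A: (285, 1, 0)   [1·285 + 0·240 = 285]
  row B: (240, 0, 1)   [0·285 + 1·240 = 240]
  285 = 1·240 + 45   → row C = row A − 1·row B = (45, 1, −1)   [check: 1·285 − 1·240 = 45]
  240 = 5·45 + 15   → row D = row B − 5·row C = (15, −5, 6)   [check: −5·285 + 6·240 = 15]
  45 = 3·15 + 0   → remainder 0, stop. gcd = 15 (last nonzero row D).
So gcd(285, 240) = 15, with Bézout identity −5·285 + 6·240 = 15. Containment (⊇): the Bézout identity exhibits 15 as an element of (285, 240), giving (15) ⊆ (285, 240). Containment (⊆): since 15 | 285 and 15 | 240 (285 = 15·19, 240 = 15·16), every Z-linear combination of 285 and 240 is divisible by 15, so (285, 240) ⊆ (15). Therefore (285, 240) = (15), d = 15.

Final answer: (285, 240) = (15); d = 15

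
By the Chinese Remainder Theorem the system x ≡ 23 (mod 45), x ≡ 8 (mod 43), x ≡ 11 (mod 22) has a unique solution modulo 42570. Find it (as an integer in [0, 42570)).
The moduli 45, 43, 22 are pairwise coprime, so by the CRT there is a unique solution mod 45·43·22 = 42570.
Solve by successive substitution. Start with x ≡ 23 (mod 45).
  Combine with x ≡ 8 (mod 43): write x = 23 + 45·t and require 23 + 45·t ≡ 8 (mod 43), i.e. 45·t ≡ 8 − 23 ≡ 28 (mod 43). Since 45^(−1) ≡ 22 (mod 43) (45 ≡ 2 (mod 43)), t ≡ 22·28 ≡ 14 (mod 43). So x ≡ 23 + 45·14 = 653 (mod 1935).
  Combine with x ≡ 11 (mod 22): write x = 653 + 1935·t and require 653 + 1935·t ≡ 11 (mod 22), i.e. 1935·t ≡ 11 − 653 ≡ 18 (mod 22). Since 1935^(−1) ≡ 21 (mod 22) (1935 ≡ 21 (mod 22)), t ≡ 21·18 ≡ 4 (mod 22). So x ≡ 653 + 1935·4 = 8393 (mod 42570).
Unique solution in [0, 42570): x = 8393.

Final answer: x ≡ 8393 (mod 42570); the representative in [0, 42570) is 8393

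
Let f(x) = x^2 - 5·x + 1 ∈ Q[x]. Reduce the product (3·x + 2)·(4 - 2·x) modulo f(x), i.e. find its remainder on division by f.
First multiply in Q[x] without reducing: a · b = -6·x^2 + 8·x + 8. Now divide by f(x) = x^2 - 5·x + 1, eliminating the leading term at each step:
  leading term -6·x^2: subtract (-6)·f(x) = -6·x^2 + 30·x - 6, leaving 14 - 22·x
The degree is now < 2, so this is the remainder. Hence a · b ≡ 14 - 22·x in Q[x]/(f).

Final answer: a · b ≡ 14 - 22·x (mod f(x))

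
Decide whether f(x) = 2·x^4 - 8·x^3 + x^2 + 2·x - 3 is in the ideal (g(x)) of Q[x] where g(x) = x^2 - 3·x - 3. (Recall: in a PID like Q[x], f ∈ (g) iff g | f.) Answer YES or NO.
NO

In Q[x] the ideal (g) consists of all multiples of g, so f ∈ (g) iff g | f, i.e. iff the remainder of f on division by g is 0. Divide f by g (g is monic, so eliminate the leading term of the running remainder at each step):
  leading term 2·x^4: subtract (2·x^2)·g(x) = 2·x^4 - 6·x^3 - 6·x^2, leaving -2·x^3 + 7·x^2 + 2·x - 3
  leading term -2·x^3: subtract (-2·x)·g(x) = -2·x^3 + 6·x^2 + 6·x, leaving x^2 - 4·x - 3
  leading term x^2: subtract (1)·g(x) = x^2 - 3·x - 3, leaving -x
The remainder r(x) = -x ≠ 0 (and deg r < deg g), so g ∤ f, i.e. f ∉ (g).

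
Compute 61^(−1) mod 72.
61^(−1) ≡ 13 (mod 72)

Apply the extended Euclidean algorithm to (72, 61), tracking rows (r, s, t) with s·72 + t·61 = r. Each division r_prev = q·r_cur + r_new produces the new row as (previous row) − q·(current row):
  row A: (72, 1, 0)   [1·72 + 0·61 = 72]
  row B: (61, 0, 1)   [0·72 + 1·61 = 61]
  72 = 1·61 + 11   → row C = row A − 1·row B = (11, 1, −1)   [check: 1·72 − 1·61 = 11]
  61 = 5·11 + 6   → row D = row B − 5·row C = (6, −5, 6)   [check: −5·72 + 6·61 = 6]
  11 = 1·6 + 5   → row E = row C − 1·row D = (5, 6, −7)   [check: 6·72 − 7·61 = 5]
  6 = 1·5 + 1   → row F = row D − 1·row E = (1, −11, 13)   [check: −11·72 + 13·61 = 1]
  5 = 5·1 + 0   → remainder 0, stop. gcd = 1 (last nonzero row F).
The gcd is 1, so 61 is invertible mod 72. The last nonzero row gives −11·72 + 13·61 = 1, so t = 13. So 61^(−1) ≡ 13 (mod 72). Verify: 61 · 13 = 793 ≡ 1 (mod 72). ✓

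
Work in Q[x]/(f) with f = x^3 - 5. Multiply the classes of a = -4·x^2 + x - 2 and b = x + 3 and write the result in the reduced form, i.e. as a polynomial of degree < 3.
First multiply in Q[x] without reducing: a · b = -4·x^3 - 11·x^2 + x - 6. Now divide by f(x) = x^3 - 5, eliminating the leading term at each step:
  leading term -4·x^3: subtract (-4)·f(x) = 20 - 4·x^3, leaving -11·x^2 + x - 26
The degree is now < 3, so this is the remainder. Hence a · b ≡ -11·x^2 + x - 26 in Q[x]/(f).

Final answer: a · b ≡ -11·x^2 + x - 26 (mod f(x))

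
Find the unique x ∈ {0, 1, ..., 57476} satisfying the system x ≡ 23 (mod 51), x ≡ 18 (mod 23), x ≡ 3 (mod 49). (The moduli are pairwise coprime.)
x ≡ 7010 (mod 57477); the representative in [0, 57477) is 7010

The moduli 51, 23, 49 are pairwise coprime, so by the CRT there is a unique solution mod 51·23·49 = 57477.
Solve by successive substitution. Start with x ≡ 23 (mod 51).
  Combine with x ≡ 18 (mod 23): write x = 23 + 51·t and require 23 + 51·t ≡ 18 (mod 23), i.e. 51·t ≡ 18 − 23 ≡ 18 (mod 23). Since 51^(−1) ≡ 14 (mod 23) (51 ≡ 5 (mod 23)), t ≡ 14·18 ≡ 22 (mod 23). So x ≡ 23 + 51·22 = 1145 (mod 1173).
  Combine with x ≡ 3 (mod 49): write x = 1145 + 1173·t and require 1145 + 1173·t ≡ 3 (mod 49), i.e. 1173·t ≡ 3 − 1145 ≡ 34 (mod 49). Since 1173^(−1) ≡ 16 (mod 49) (1173 ≡ 46 (mod 49)), t ≡ 16·34 ≡ 5 (mod 49). So x ≡ 1145 + 1173·5 = 7010 (mod 57477).
Unique solution in [0, 57477): x = 7010.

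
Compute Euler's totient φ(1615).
φ(1615) = 1152

φ is multiplicative, with φ(p^e) = p^e − p^(e−1). Factorise 1615 = 5 · 17 · 19. Then
  φ(1615) = (5 − 1) · (17 − 1) · (19 − 1) = 4 · 16 · 18 = 1152.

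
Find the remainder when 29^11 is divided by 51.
23

Use repeated squaring. Binary(11) = 1011. Walk through the bits of the exponent 11 left-to-right: at each bit after the leading one, square the running value, then multiply by 29 if the bit is 1 (always reducing mod 51):
  bit 1 = 1 (leading): start with 29.
  bit 2 = 0: square 29^2 = 841 ≡ 25 (mod 51).
  bit 3 = 1: square 25^2 = 625 ≡ 13; bit is 1, so multiply 13·29 = 377 ≡ 20 (mod 51).
  bit 4 = 1: square 20^2 = 400 ≡ 43; bit is 1, so multiply 43·29 = 1247 ≡ 23 (mod 51).
Final value: 29^11 ≡ 23 (mod 51).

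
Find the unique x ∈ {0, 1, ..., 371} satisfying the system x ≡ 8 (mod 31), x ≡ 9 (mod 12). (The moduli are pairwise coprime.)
The moduli 31, 12 are pairwise coprime, so by the CRT there is a unique solution mod 31·12 = 372.
Solve by successive substitution. Start with x ≡ 8 (mod 31).
  Combine with x ≡ 9 (mod 12): write x = 8 + 31·t and require 8 + 31·t ≡ 9 (mod 12), i.e. 31·t ≡ 9 − 8 ≡ 1 (mod 12). Since 31^(−1) ≡ 7 (mod 12) (31 ≡ 7 (mod 12)), t ≡ 7·1 ≡ 7 (mod 12). So x ≡ 8 + 31·7 = 225 (mod 372).
Unique solution in [0, 372): x = 225.

Final answer: x ≡ 225 (mod 372); the representative in [0, 372) is 225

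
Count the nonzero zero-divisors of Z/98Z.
In Z/98Z each nonzero element is either a unit (gcd with 98 is 1) or a zero-divisor (gcd > 1). The number of units is φ(98): factorise 98 = 2 · 7^2, so φ(98) = (2 − 1) · (7^2 − 7^1) = 1 · 42 = 42. The nonzero elements number 98 − 1 = 97. Hence the nonzero zero-divisors number 97 − 42 = 55.

Final answer: Z/98Z has 55 nonzero zero-divisors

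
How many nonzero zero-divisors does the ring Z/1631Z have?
Z/1631Z has 238 nonzero zero-divisors

In Z/1631Z each nonzero element is either a unit (gcd with 1631 is 1) or a zero-divisor (gcd > 1). The number of units is φ(1631): factorise 1631 = 7 · 233, so φ(1631) = (7 − 1) · (233 − 1) = 6 · 232 = 1392. The nonzero elements number 1631 − 1 = 1630. Hence the nonzero zero-divisors number 1630 − 1392 = 238.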